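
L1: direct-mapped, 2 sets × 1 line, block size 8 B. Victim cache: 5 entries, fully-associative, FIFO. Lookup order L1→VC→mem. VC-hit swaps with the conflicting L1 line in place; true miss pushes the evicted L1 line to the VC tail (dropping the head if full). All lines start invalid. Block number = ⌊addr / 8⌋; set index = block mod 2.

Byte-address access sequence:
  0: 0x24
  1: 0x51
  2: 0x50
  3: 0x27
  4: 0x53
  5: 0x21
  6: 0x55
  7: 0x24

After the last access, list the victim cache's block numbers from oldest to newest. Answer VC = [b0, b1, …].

VC = [10]

#0 0x24→b4/s0 MISS; vc=[]
#1 0x51→b10/s0 MISS; vc=[4]
#2 0x50→b10/s0 L1-HIT; vc=[4]
#3 0x27→b4/s0 VC-HIT; vc=[10]
#4 0x53→b10/s0 VC-HIT; vc=[4]
#5 0x21→b4/s0 VC-HIT; vc=[10]
#6 0x55→b10/s0 VC-HIT; vc=[4]
#7 0x24→b4/s0 VC-HIT; vc=[10]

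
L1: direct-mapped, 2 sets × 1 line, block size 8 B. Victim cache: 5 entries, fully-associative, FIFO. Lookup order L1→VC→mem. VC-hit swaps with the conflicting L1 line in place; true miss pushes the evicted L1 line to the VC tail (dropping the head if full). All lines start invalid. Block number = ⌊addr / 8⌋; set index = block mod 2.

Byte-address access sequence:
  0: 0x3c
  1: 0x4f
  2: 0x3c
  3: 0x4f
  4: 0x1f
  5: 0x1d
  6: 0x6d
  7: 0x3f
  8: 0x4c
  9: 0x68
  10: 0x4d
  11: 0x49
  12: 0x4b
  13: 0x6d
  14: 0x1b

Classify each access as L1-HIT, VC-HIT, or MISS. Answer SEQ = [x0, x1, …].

SEQ = [MISS, MISS, VC-HIT, VC-HIT, MISS, L1-HIT, MISS, VC-HIT, VC-HIT, VC-HIT, VC-HIT, L1-HIT, L1-HIT, VC-HIT, VC-HIT]

#0 0x3c→b7/s1 MISS; vc=[]
#1 0x4f→b9/s1 MISS; vc=[7]
#2 0x3c→b7/s1 VC-HIT; vc=[9]
#3 0x4f→b9/s1 VC-HIT; vc=[7]
#4 0x1f→b3/s1 MISS; vc=[7,9]
#5 0x1d→b3/s1 L1-HIT; vc=[7,9]
#6 0x6d→b13/s1 MISS; vc=[7,9,3]
#7 0x3f→b7/s1 VC-HIT; vc=[13,9,3]
#8 0x4c→b9/s1 VC-HIT; vc=[13,7,3]
#9 0x68→b13/s1 VC-HIT; vc=[9,7,3]
#10 0x4d→b9/s1 VC-HIT; vc=[13,7,3]
#11 0x49→b9/s1 L1-HIT; vc=[13,7,3]
#12 0x4b→b9/s1 L1-HIT; vc=[13,7,3]
#13 0x6d→b13/s1 VC-HIT; vc=[9,7,3]
#14 0x1b→b3/s1 VC-HIT; vc=[9,7,13]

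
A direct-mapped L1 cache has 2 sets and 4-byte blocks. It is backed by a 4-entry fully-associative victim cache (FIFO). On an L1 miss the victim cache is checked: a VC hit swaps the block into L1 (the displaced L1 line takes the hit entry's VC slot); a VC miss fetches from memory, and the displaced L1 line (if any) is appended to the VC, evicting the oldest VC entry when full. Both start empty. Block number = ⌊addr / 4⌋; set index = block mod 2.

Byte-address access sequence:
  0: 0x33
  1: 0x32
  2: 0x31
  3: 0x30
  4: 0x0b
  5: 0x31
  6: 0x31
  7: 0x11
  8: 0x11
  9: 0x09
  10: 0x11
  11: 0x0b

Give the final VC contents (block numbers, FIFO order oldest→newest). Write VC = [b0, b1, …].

#0 0x33→b12/s0 MISS; vc=[]
#1 0x32→b12/s0 L1-HIT; vc=[]
#2 0x31→b12/s0 L1-HIT; vc=[]
#3 0x30→b12/s0 L1-HIT; vc=[]
#4 0xb→b2/s0 MISS; vc=[12]
#5 0x31→b12/s0 VC-HIT; vc=[2]
#6 0x31→b12/s0 L1-HIT; vc=[2]
#7 0x11→b4/s0 MISS; vc=[2,12]
#8 0x11→b4/s0 L1-HIT; vc=[2,12]
#9 0x9→b2/s0 VC-HIT; vc=[4,12]
#10 0x11→b4/s0 VC-HIT; vc=[2,12]
#11 0xb→b2/s0 VC-HIT; vc=[4,12]

VC = [4, 12]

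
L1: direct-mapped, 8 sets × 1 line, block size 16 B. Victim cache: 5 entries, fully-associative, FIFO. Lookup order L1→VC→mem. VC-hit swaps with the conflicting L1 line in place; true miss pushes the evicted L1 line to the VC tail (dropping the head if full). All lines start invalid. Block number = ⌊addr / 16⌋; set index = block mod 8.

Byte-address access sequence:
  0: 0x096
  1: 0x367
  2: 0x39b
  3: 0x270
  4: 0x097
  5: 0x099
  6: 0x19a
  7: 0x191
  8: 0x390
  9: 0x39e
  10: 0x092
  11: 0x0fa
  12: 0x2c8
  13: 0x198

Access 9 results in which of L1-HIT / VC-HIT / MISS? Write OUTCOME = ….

OUTCOME = L1-HIT

  [0] addr=0x96 blk=9 s=1: MISS | VC []
  [1] addr=0x367 blk=54 s=6: MISS | VC []
  [2] addr=0x39b blk=57 s=1: MISS | VC [9]
  [3] addr=0x270 blk=39 s=7: MISS | VC [9]
  [4] addr=0x97 blk=9 s=1: VC-HIT | VC [57]
  [5] addr=0x99 blk=9 s=1: L1-HIT | VC [57]
  [6] addr=0x19a blk=25 s=1: MISS | VC [57, 9]
  [7] addr=0x191 blk=25 s=1: L1-HIT | VC [57, 9]
  [8] addr=0x390 blk=57 s=1: VC-HIT | VC [25, 9]
  [9] addr=0x39e blk=57 s=1: L1-HIT | VC [25, 9]
  [10] addr=0x92 blk=9 s=1: VC-HIT | VC [25, 57]
  [11] addr=0xfa blk=15 s=7: MISS | VC [25, 57, 39]
  [12] addr=0x2c8 blk=44 s=4: MISS | VC [25, 57, 39]
  [13] addr=0x198 blk=25 s=1: VC-HIT | VC [9, 57, 39]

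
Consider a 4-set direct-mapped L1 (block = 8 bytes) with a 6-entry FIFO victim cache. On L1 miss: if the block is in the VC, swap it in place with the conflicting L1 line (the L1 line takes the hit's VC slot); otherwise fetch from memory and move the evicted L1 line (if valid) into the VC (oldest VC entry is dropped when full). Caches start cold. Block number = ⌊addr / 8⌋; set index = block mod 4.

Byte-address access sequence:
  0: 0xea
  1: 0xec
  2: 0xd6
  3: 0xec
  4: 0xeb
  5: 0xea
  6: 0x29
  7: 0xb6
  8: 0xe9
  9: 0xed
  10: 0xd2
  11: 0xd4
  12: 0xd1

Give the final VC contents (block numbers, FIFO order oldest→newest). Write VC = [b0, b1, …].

  [0] addr=0xea blk=29 s=1: MISS | VC []
  [1] addr=0xec blk=29 s=1: L1-HIT | VC []
  [2] addr=0xd6 blk=26 s=2: MISS | VC []
  [3] addr=0xec blk=29 s=1: L1-HIT | VC []
  [4] addr=0xeb blk=29 s=1: L1-HIT | VC []
  [5] addr=0xea blk=29 s=1: L1-HIT | VC []
  [6] addr=0x29 blk=5 s=1: MISS | VC [29]
  [7] addr=0xb6 blk=22 s=2: MISS | VC [29, 26]
  [8] addr=0xe9 blk=29 s=1: VC-HIT | VC [5, 26]
  [9] addr=0xed blk=29 s=1: L1-HIT | VC [5, 26]
  [10] addr=0xd2 blk=26 s=2: VC-HIT | VC [5, 22]
  [11] addr=0xd4 blk=26 s=2: L1-HIT | VC [5, 22]
  [12] addr=0xd1 blk=26 s=2: L1-HIT | VC [5, 22]

VC = [5, 22]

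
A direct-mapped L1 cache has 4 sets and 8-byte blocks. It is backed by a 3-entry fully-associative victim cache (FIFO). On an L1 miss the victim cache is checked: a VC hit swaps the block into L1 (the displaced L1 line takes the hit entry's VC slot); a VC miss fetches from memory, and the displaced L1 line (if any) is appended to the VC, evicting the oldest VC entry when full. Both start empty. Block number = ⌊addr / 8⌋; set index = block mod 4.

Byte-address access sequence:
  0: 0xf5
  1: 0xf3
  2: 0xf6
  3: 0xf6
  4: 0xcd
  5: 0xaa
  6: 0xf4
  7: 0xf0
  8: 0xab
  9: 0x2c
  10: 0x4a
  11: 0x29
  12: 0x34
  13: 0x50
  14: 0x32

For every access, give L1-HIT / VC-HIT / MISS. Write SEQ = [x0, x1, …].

SEQ = [MISS, L1-HIT, L1-HIT, L1-HIT, MISS, MISS, L1-HIT, L1-HIT, L1-HIT, MISS, MISS, VC-HIT, MISS, MISS, VC-HIT]

#0 0xf5→b30/s2 MISS; vc=[]
#1 0xf3→b30/s2 L1-HIT; vc=[]
#2 0xf6→b30/s2 L1-HIT; vc=[]
#3 0xf6→b30/s2 L1-HIT; vc=[]
#4 0xcd→b25/s1 MISS; vc=[]
#5 0xaa→b21/s1 MISS; vc=[25]
#6 0xf4→b30/s2 L1-HIT; vc=[25]
#7 0xf0→b30/s2 L1-HIT; vc=[25]
#8 0xab→b21/s1 L1-HIT; vc=[25]
#9 0x2c→b5/s1 MISS; vc=[25,21]
#10 0x4a→b9/s1 MISS; vc=[25,21,5]
#11 0x29→b5/s1 VC-HIT; vc=[25,21,9]
#12 0x34→b6/s2 MISS; vc=[21,9,30]
#13 0x50→b10/s2 MISS; vc=[9,30,6]
#14 0x32→b6/s2 VC-HIT; vc=[9,30,10]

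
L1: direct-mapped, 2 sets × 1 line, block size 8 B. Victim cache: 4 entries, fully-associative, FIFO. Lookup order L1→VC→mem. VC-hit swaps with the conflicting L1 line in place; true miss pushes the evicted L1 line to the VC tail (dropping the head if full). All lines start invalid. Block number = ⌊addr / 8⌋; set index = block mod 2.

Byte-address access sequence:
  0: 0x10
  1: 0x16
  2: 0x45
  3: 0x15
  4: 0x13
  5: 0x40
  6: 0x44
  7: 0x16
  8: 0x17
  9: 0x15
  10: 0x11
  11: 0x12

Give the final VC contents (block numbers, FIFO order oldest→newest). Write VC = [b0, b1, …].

#0 0x10→b2/s0 MISS; vc=[]
#1 0x16→b2/s0 L1-HIT; vc=[]
#2 0x45→b8/s0 MISS; vc=[2]
#3 0x15→b2/s0 VC-HIT; vc=[8]
#4 0x13→b2/s0 L1-HIT; vc=[8]
#5 0x40→b8/s0 VC-HIT; vc=[2]
#6 0x44→b8/s0 L1-HIT; vc=[2]
#7 0x16→b2/s0 VC-HIT; vc=[8]
#8 0x17→b2/s0 L1-HIT; vc=[8]
#9 0x15→b2/s0 L1-HIT; vc=[8]
#10 0x11→b2/s0 L1-HIT; vc=[8]
#11 0x12→b2/s0 L1-HIT; vc=[8]

VC = [8]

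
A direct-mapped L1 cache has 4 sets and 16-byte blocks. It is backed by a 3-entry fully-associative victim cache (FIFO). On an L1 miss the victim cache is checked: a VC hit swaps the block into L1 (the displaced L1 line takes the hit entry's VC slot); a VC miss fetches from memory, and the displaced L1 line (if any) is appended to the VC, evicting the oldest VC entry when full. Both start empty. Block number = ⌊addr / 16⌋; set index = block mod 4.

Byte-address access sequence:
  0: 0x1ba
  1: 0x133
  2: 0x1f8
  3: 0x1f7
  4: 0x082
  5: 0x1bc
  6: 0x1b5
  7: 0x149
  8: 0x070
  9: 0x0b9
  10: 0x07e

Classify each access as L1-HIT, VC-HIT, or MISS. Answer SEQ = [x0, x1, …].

#0 0x1ba→b27/s3 MISS; vc=[]
#1 0x133→b19/s3 MISS; vc=[27]
#2 0x1f8→b31/s3 MISS; vc=[27,19]
#3 0x1f7→b31/s3 L1-HIT; vc=[27,19]
#4 0x82→b8/s0 MISS; vc=[27,19]
#5 0x1bc→b27/s3 VC-HIT; vc=[31,19]
#6 0x1b5→b27/s3 L1-HIT; vc=[31,19]
#7 0x149→b20/s0 MISS; vc=[31,19,8]
#8 0x70→b7/s3 MISS; vc=[19,8,27]
#9 0xb9→b11/s3 MISS; vc=[8,27,7]
#10 0x7e→b7/s3 VC-HIT; vc=[8,27,11]

SEQ = [MISS, MISS, MISS, L1-HIT, MISS, VC-HIT, L1-HIT, MISS, MISS, MISS, VC-HIT]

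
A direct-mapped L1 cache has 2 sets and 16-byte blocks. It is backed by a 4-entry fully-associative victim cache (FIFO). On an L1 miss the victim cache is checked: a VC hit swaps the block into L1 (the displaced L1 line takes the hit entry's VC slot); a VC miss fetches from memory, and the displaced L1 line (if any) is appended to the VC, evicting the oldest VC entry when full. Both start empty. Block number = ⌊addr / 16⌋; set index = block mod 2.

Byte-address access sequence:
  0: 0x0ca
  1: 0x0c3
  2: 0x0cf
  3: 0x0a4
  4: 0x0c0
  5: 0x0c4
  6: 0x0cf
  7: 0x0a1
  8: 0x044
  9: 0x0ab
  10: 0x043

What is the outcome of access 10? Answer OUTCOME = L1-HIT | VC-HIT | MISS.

  [0] addr=0xca blk=12 s=0: MISS | VC []
  [1] addr=0xc3 blk=12 s=0: L1-HIT | VC []
  [2] addr=0xcf blk=12 s=0: L1-HIT | VC []
  [3] addr=0xa4 blk=10 s=0: MISS | VC [12]
  [4] addr=0xc0 blk=12 s=0: VC-HIT | VC [10]
  [5] addr=0xc4 blk=12 s=0: L1-HIT | VC [10]
  [6] addr=0xcf blk=12 s=0: L1-HIT | VC [10]
  [7] addr=0xa1 blk=10 s=0: VC-HIT | VC [12]
  [8] addr=0x44 blk=4 s=0: MISS | VC [12, 10]
  [9] addr=0xab blk=10 s=0: VC-HIT | VC [12, 4]
  [10] addr=0x43 blk=4 s=0: VC-HIT | VC [12, 10]

OUTCOME = VC-HIT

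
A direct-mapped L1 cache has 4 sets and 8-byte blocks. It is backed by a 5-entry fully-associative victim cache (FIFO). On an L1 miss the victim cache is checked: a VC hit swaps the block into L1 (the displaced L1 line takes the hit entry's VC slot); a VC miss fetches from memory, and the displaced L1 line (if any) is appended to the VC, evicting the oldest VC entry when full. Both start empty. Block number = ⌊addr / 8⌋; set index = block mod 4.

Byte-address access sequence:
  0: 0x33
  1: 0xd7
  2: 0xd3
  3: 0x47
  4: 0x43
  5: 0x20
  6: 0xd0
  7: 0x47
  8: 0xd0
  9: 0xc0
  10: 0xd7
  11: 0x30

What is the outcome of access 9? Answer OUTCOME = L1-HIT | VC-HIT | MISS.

OUTCOME = MISS

0: 0x33 (blk 6, set 2) → MISS  vc=[]
1: 0xd7 (blk 26, set 2) → MISS  vc=[6]
2: 0xd3 (blk 26, set 2) → L1-HIT  vc=[6]
3: 0x47 (blk 8, set 0) → MISS  vc=[6]
4: 0x43 (blk 8, set 0) → L1-HIT  vc=[6]
5: 0x20 (blk 4, set 0) → MISS  vc=[6, 8]
6: 0xd0 (blk 26, set 2) → L1-HIT  vc=[6, 8]
7: 0x47 (blk 8, set 0) → VC-HIT  vc=[6, 4]
8: 0xd0 (blk 26, set 2) → L1-HIT  vc=[6, 4]
9: 0xc0 (blk 24, set 0) → MISS  vc=[6, 4, 8]
10: 0xd7 (blk 26, set 2) → L1-HIT  vc=[6, 4, 8]
11: 0x30 (blk 6, set 2) → VC-HIT  vc=[26, 4, 8]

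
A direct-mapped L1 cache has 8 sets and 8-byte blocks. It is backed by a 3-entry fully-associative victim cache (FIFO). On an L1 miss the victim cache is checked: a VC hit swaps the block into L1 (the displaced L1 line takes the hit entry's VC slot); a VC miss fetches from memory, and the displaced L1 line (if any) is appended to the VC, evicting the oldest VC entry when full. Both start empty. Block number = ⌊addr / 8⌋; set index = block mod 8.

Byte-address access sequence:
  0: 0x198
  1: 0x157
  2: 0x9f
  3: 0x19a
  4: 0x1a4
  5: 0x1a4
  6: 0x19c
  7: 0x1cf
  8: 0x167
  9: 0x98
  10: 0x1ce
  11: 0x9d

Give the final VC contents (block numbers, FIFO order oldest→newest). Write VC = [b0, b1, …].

#0 0x198→b51/s3 MISS; vc=[]
#1 0x157→b42/s2 MISS; vc=[]
#2 0x9f→b19/s3 MISS; vc=[51]
#3 0x19a→b51/s3 VC-HIT; vc=[19]
#4 0x1a4→b52/s4 MISS; vc=[19]
#5 0x1a4→b52/s4 L1-HIT; vc=[19]
#6 0x19c→b51/s3 L1-HIT; vc=[19]
#7 0x1cf→b57/s1 MISS; vc=[19]
#8 0x167→b44/s4 MISS; vc=[19,52]
#9 0x98→b19/s3 VC-HIT; vc=[51,52]
#10 0x1ce→b57/s1 L1-HIT; vc=[51,52]
#11 0x9d→b19/s3 L1-HIT; vc=[51,52]

VC = [51, 52]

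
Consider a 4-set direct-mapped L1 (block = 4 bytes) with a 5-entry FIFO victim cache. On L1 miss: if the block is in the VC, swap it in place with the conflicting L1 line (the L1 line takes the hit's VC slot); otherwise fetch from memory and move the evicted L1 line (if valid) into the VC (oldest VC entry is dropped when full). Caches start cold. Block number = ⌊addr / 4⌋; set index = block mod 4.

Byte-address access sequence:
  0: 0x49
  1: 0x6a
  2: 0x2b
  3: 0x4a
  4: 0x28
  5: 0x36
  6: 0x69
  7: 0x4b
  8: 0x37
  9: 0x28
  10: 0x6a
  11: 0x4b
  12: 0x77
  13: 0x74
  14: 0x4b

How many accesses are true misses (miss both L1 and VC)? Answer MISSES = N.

MISSES = 5

0: 0x49 (blk 18, set 2) → MISS  vc=[]
1: 0x6a (blk 26, set 2) → MISS  vc=[18]
2: 0x2b (blk 10, set 2) → MISS  vc=[18, 26]
3: 0x4a (blk 18, set 2) → VC-HIT  vc=[10, 26]
4: 0x28 (blk 10, set 2) → VC-HIT  vc=[18, 26]
5: 0x36 (blk 13, set 1) → MISS  vc=[18, 26]
6: 0x69 (blk 26, set 2) → VC-HIT  vc=[18, 10]
7: 0x4b (blk 18, set 2) → VC-HIT  vc=[26, 10]
8: 0x37 (blk 13, set 1) → L1-HIT  vc=[26, 10]
9: 0x28 (blk 10, set 2) → VC-HIT  vc=[26, 18]
10: 0x6a (blk 26, set 2) → VC-HIT  vc=[10, 18]
11: 0x4b (blk 18, set 2) → VC-HIT  vc=[10, 26]
12: 0x77 (blk 29, set 1) → MISS  vc=[10, 26, 13]
13: 0x74 (blk 29, set 1) → L1-HIT  vc=[10, 26, 13]
14: 0x4b (blk 18, set 2) → L1-HIT  vc=[10, 26, 13]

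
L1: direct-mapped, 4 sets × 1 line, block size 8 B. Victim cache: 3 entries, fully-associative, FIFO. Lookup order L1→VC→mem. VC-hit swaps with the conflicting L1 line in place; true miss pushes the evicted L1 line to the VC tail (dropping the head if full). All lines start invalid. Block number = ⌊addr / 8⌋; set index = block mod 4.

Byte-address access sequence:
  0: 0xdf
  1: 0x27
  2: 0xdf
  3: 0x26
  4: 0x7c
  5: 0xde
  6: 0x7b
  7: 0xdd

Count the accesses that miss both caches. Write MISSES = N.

#0 0xdf→b27/s3 MISS; vc=[]
#1 0x27→b4/s0 MISS; vc=[]
#2 0xdf→b27/s3 L1-HIT; vc=[]
#3 0x26→b4/s0 L1-HIT; vc=[]
#4 0x7c→b15/s3 MISS; vc=[27]
#5 0xde→b27/s3 VC-HIT; vc=[15]
#6 0x7b→b15/s3 VC-HIT; vc=[27]
#7 0xdd→b27/s3 VC-HIT; vc=[15]

MISSES = 3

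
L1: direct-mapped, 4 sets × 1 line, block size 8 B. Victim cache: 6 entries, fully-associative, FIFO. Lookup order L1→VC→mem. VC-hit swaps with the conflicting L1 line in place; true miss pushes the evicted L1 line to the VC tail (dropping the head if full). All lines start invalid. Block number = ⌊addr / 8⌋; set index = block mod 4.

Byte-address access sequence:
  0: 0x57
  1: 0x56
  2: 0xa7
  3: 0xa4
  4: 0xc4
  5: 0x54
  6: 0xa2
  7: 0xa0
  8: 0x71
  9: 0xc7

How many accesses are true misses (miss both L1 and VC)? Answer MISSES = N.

MISSES = 4

0: 0x57 (blk 10, set 2) → MISS  vc=[]
1: 0x56 (blk 10, set 2) → L1-HIT  vc=[]
2: 0xa7 (blk 20, set 0) → MISS  vc=[]
3: 0xa4 (blk 20, set 0) → L1-HIT  vc=[]
4: 0xc4 (blk 24, set 0) → MISS  vc=[20]
5: 0x54 (blk 10, set 2) → L1-HIT  vc=[20]
6: 0xa2 (blk 20, set 0) → VC-HIT  vc=[24]
7: 0xa0 (blk 20, set 0) → L1-HIT  vc=[24]
8: 0x71 (blk 14, set 2) → MISS  vc=[24, 10]
9: 0xc7 (blk 24, set 0) → VC-HIT  vc=[20, 10]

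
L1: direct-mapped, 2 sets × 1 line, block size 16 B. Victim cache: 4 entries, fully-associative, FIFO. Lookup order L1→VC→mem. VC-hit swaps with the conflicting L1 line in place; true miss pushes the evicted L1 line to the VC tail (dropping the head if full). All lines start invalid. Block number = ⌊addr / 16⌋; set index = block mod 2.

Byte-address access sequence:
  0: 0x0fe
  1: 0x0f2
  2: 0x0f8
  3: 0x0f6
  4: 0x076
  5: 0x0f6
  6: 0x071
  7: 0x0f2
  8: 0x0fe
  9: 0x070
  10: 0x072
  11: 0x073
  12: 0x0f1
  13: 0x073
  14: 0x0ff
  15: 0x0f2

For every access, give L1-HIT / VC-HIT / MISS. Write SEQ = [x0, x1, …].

  [0] addr=0xfe blk=15 s=1: MISS | VC []
  [1] addr=0xf2 blk=15 s=1: L1-HIT | VC []
  [2] addr=0xf8 blk=15 s=1: L1-HIT | VC []
  [3] addr=0xf6 blk=15 s=1: L1-HIT | VC []
  [4] addr=0x76 blk=7 s=1: MISS | VC [15]
  [5] addr=0xf6 blk=15 s=1: VC-HIT | VC [7]
  [6] addr=0x71 blk=7 s=1: VC-HIT | VC [15]
  [7] addr=0xf2 blk=15 s=1: VC-HIT | VC [7]
  [8] addr=0xfe blk=15 s=1: L1-HIT | VC [7]
  [9] addr=0x70 blk=7 s=1: VC-HIT | VC [15]
  [10] addr=0x72 blk=7 s=1: L1-HIT | VC [15]
  [11] addr=0x73 blk=7 s=1: L1-HIT | VC [15]
  [12] addr=0xf1 blk=15 s=1: VC-HIT | VC [7]
  [13] addr=0x73 blk=7 s=1: VC-HIT | VC [15]
  [14] addr=0xff blk=15 s=1: VC-HIT | VC [7]
  [15] addr=0xf2 blk=15 s=1: L1-HIT | VC [7]

SEQ = [MISS, L1-HIT, L1-HIT, L1-HIT, MISS, VC-HIT, VC-HIT, VC-HIT, L1-HIT, VC-HIT, L1-HIT, L1-HIT, VC-HIT, VC-HIT, VC-HIT, L1-HIT]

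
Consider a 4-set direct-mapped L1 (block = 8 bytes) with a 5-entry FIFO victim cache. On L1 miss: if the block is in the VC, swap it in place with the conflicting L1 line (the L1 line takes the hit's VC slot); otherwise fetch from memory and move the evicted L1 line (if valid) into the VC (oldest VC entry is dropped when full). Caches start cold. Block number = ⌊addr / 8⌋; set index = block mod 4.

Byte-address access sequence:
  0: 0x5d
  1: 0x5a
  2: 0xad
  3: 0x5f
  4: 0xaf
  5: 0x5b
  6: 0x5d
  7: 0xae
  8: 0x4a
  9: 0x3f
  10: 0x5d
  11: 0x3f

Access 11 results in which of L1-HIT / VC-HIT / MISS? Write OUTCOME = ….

OUTCOME = VC-HIT

0: 0x5d (blk 11, set 3) → MISS  vc=[]
1: 0x5a (blk 11, set 3) → L1-HIT  vc=[]
2: 0xad (blk 21, set 1) → MISS  vc=[]
3: 0x5f (blk 11, set 3) → L1-HIT  vc=[]
4: 0xaf (blk 21, set 1) → L1-HIT  vc=[]
5: 0x5b (blk 11, set 3) → L1-HIT  vc=[]
6: 0x5d (blk 11, set 3) → L1-HIT  vc=[]
7: 0xae (blk 21, set 1) → L1-HIT  vc=[]
8: 0x4a (blk 9, set 1) → MISS  vc=[21]
9: 0x3f (blk 7, set 3) → MISS  vc=[21, 11]
10: 0x5d (blk 11, set 3) → VC-HIT  vc=[21, 7]
11: 0x3f (blk 7, set 3) → VC-HIT  vc=[21, 11]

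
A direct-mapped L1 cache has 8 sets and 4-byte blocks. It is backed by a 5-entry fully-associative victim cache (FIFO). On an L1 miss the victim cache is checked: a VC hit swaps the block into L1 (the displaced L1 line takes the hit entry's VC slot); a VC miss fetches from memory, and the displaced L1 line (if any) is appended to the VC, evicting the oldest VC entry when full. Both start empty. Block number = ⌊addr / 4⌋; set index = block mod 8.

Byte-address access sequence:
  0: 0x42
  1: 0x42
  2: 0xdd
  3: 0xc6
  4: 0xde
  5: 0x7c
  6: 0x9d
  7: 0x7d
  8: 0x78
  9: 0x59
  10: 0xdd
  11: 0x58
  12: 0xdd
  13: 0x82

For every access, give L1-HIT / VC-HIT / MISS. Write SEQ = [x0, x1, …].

SEQ = [MISS, L1-HIT, MISS, MISS, L1-HIT, MISS, MISS, VC-HIT, MISS, MISS, VC-HIT, L1-HIT, L1-HIT, MISS]

0: 0x42 (blk 16, set 0) → MISS  vc=[]
1: 0x42 (blk 16, set 0) → L1-HIT  vc=[]
2: 0xdd (blk 55, set 7) → MISS  vc=[]
3: 0xc6 (blk 49, set 1) → MISS  vc=[]
4: 0xde (blk 55, set 7) → L1-HIT  vc=[]
5: 0x7c (blk 31, set 7) → MISS  vc=[55]
6: 0x9d (blk 39, set 7) → MISS  vc=[55, 31]
7: 0x7d (blk 31, set 7) → VC-HIT  vc=[55, 39]
8: 0x78 (blk 30, set 6) → MISS  vc=[55, 39]
9: 0x59 (blk 22, set 6) → MISS  vc=[55, 39, 30]
10: 0xdd (blk 55, set 7) → VC-HIT  vc=[31, 39, 30]
11: 0x58 (blk 22, set 6) → L1-HIT  vc=[31, 39, 30]
12: 0xdd (blk 55, set 7) → L1-HIT  vc=[31, 39, 30]
13: 0x82 (blk 32, set 0) → MISS  vc=[31, 39, 30, 16]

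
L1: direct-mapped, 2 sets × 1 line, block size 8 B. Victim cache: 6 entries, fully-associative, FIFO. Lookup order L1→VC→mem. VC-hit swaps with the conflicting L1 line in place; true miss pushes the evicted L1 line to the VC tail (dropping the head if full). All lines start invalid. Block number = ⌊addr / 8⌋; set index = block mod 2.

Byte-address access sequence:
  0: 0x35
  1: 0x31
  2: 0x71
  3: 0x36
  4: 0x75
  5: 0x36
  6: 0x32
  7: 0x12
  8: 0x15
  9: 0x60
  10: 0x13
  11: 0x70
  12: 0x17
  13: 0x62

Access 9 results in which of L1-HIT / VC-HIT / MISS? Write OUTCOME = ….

#0 0x35→b6/s0 MISS; vc=[]
#1 0x31→b6/s0 L1-HIT; vc=[]
#2 0x71→b14/s0 MISS; vc=[6]
#3 0x36→b6/s0 VC-HIT; vc=[14]
#4 0x75→b14/s0 VC-HIT; vc=[6]
#5 0x36→b6/s0 VC-HIT; vc=[14]
#6 0x32→b6/s0 L1-HIT; vc=[14]
#7 0x12→b2/s0 MISS; vc=[14,6]
#8 0x15→b2/s0 L1-HIT; vc=[14,6]
#9 0x60→b12/s0 MISS; vc=[14,6,2]
#10 0x13→b2/s0 VC-HIT; vc=[14,6,12]
#11 0x70→b14/s0 VC-HIT; vc=[2,6,12]
#12 0x17→b2/s0 VC-HIT; vc=[14,6,12]
#13 0x62→b12/s0 VC-HIT; vc=[14,6,2]

OUTCOME = MISS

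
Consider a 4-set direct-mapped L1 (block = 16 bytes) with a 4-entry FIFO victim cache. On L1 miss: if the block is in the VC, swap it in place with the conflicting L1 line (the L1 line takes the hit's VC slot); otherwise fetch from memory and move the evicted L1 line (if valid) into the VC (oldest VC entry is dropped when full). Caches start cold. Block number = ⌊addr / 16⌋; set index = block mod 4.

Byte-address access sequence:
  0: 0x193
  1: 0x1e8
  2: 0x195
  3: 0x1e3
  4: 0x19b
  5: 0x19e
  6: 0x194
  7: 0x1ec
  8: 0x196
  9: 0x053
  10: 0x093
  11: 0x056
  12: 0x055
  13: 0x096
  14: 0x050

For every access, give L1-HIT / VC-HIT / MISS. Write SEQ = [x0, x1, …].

#0 0x193→b25/s1 MISS; vc=[]
#1 0x1e8→b30/s2 MISS; vc=[]
#2 0x195→b25/s1 L1-HIT; vc=[]
#3 0x1e3→b30/s2 L1-HIT; vc=[]
#4 0x19b→b25/s1 L1-HIT; vc=[]
#5 0x19e→b25/s1 L1-HIT; vc=[]
#6 0x194→b25/s1 L1-HIT; vc=[]
#7 0x1ec→b30/s2 L1-HIT; vc=[]
#8 0x196→b25/s1 L1-HIT; vc=[]
#9 0x53→b5/s1 MISS; vc=[25]
#10 0x93→b9/s1 MISS; vc=[25,5]
#11 0x56→b5/s1 VC-HIT; vc=[25,9]
#12 0x55→b5/s1 L1-HIT; vc=[25,9]
#13 0x96→b9/s1 VC-HIT; vc=[25,5]
#14 0x50→b5/s1 VC-HIT; vc=[25,9]

SEQ = [MISS, MISS, L1-HIT, L1-HIT, L1-HIT, L1-HIT, L1-HIT, L1-HIT, L1-HIT, MISS, MISS, VC-HIT, L1-HIT, VC-HIT, VC-HIT]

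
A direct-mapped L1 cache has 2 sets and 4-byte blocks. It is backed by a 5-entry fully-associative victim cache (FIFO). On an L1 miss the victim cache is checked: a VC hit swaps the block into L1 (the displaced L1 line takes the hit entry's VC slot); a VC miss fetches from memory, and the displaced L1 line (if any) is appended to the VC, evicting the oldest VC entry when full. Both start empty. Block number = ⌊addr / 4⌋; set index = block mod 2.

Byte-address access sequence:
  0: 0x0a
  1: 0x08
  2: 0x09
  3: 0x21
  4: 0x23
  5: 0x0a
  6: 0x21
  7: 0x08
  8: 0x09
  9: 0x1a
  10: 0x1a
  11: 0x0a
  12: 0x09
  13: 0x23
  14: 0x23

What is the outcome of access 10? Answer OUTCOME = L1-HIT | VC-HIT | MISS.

OUTCOME = L1-HIT

0: 0xa (blk 2, set 0) → MISS  vc=[]
1: 0x8 (blk 2, set 0) → L1-HIT  vc=[]
2: 0x9 (blk 2, set 0) → L1-HIT  vc=[]
3: 0x21 (blk 8, set 0) → MISS  vc=[2]
4: 0x23 (blk 8, set 0) → L1-HIT  vc=[2]
5: 0xa (blk 2, set 0) → VC-HIT  vc=[8]
6: 0x21 (blk 8, set 0) → VC-HIT  vc=[2]
7: 0x8 (blk 2, set 0) → VC-HIT  vc=[8]
8: 0x9 (blk 2, set 0) → L1-HIT  vc=[8]
9: 0x1a (blk 6, set 0) → MISS  vc=[8, 2]
10: 0x1a (blk 6, set 0) → L1-HIT  vc=[8, 2]
11: 0xa (blk 2, set 0) → VC-HIT  vc=[8, 6]
12: 0x9 (blk 2, set 0) → L1-HIT  vc=[8, 6]
13: 0x23 (blk 8, set 0) → VC-HIT  vc=[2, 6]
14: 0x23 (blk 8, set 0) → L1-HIT  vc=[2, 6]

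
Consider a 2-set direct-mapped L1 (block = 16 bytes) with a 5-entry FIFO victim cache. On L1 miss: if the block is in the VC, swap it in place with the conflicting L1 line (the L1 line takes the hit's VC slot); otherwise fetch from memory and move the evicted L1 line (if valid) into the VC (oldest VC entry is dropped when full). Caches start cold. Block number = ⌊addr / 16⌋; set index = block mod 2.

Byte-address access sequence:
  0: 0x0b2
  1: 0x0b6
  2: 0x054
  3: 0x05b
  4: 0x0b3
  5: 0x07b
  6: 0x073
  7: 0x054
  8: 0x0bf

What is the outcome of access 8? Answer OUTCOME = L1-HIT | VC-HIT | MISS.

OUTCOME = VC-HIT

#0 0xb2→b11/s1 MISS; vc=[]
#1 0xb6→b11/s1 L1-HIT; vc=[]
#2 0x54→b5/s1 MISS; vc=[11]
#3 0x5b→b5/s1 L1-HIT; vc=[11]
#4 0xb3→b11/s1 VC-HIT; vc=[5]
#5 0x7b→b7/s1 MISS; vc=[5,11]
#6 0x73→b7/s1 L1-HIT; vc=[5,11]
#7 0x54→b5/s1 VC-HIT; vc=[7,11]
#8 0xbf→b11/s1 VC-HIT; vc=[7,5]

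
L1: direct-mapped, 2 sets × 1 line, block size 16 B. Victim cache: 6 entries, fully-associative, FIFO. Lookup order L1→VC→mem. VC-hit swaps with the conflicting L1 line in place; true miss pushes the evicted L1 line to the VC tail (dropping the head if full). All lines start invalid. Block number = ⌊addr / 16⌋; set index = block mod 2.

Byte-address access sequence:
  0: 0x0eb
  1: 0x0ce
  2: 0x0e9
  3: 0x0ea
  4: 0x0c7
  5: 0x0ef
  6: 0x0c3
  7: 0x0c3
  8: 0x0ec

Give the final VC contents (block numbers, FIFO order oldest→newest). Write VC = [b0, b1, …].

0: 0xeb (blk 14, set 0) → MISS  vc=[]
1: 0xce (blk 12, set 0) → MISS  vc=[14]
2: 0xe9 (blk 14, set 0) → VC-HIT  vc=[12]
3: 0xea (blk 14, set 0) → L1-HIT  vc=[12]
4: 0xc7 (blk 12, set 0) → VC-HIT  vc=[14]
5: 0xef (blk 14, set 0) → VC-HIT  vc=[12]
6: 0xc3 (blk 12, set 0) → VC-HIT  vc=[14]
7: 0xc3 (blk 12, set 0) → L1-HIT  vc=[14]
8: 0xec (blk 14, set 0) → VC-HIT  vc=[12]

VC = [12]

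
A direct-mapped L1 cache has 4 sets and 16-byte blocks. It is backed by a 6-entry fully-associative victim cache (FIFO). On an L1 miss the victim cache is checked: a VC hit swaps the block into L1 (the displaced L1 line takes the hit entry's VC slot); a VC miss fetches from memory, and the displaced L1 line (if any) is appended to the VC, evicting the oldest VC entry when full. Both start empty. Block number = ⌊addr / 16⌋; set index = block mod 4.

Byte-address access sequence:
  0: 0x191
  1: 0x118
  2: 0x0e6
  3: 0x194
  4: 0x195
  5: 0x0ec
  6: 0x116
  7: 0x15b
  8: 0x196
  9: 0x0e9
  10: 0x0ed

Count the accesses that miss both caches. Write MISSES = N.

MISSES = 4

  [0] addr=0x191 blk=25 s=1: MISS | VC []
  [1] addr=0x118 blk=17 s=1: MISS | VC [25]
  [2] addr=0xe6 blk=14 s=2: MISS | VC [25]
  [3] addr=0x194 blk=25 s=1: VC-HIT | VC [17]
  [4] addr=0x195 blk=25 s=1: L1-HIT | VC [17]
  [5] addr=0xec blk=14 s=2: L1-HIT | VC [17]
  [6] addr=0x116 blk=17 s=1: VC-HIT | VC [25]
  [7] addr=0x15b blk=21 s=1: MISS | VC [25, 17]
  [8] addr=0x196 blk=25 s=1: VC-HIT | VC [21, 17]
  [9] addr=0xe9 blk=14 s=2: L1-HIT | VC [21, 17]
  [10] addr=0xed blk=14 s=2: L1-HIT | VC [21, 17]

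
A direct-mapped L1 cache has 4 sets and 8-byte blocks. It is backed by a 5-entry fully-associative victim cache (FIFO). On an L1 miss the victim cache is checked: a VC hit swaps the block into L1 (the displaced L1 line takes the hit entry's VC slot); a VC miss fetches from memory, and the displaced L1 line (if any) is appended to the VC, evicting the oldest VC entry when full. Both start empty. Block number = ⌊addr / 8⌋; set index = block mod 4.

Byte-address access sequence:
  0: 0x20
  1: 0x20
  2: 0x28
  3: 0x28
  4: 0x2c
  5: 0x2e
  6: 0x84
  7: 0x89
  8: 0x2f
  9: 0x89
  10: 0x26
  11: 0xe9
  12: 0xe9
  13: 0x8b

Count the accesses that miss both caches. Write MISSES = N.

  [0] addr=0x20 blk=4 s=0: MISS | VC []
  [1] addr=0x20 blk=4 s=0: L1-HIT | VC []
  [2] addr=0x28 blk=5 s=1: MISS | VC []
  [3] addr=0x28 blk=5 s=1: L1-HIT | VC []
  [4] addr=0x2c blk=5 s=1: L1-HIT | VC []
  [5] addr=0x2e blk=5 s=1: L1-HIT | VC []
  [6] addr=0x84 blk=16 s=0: MISS | VC [4]
  [7] addr=0x89 blk=17 s=1: MISS | VC [4, 5]
  [8] addr=0x2f blk=5 s=1: VC-HIT | VC [4, 17]
  [9] addr=0x89 blk=17 s=1: VC-HIT | VC [4, 5]
  [10] addr=0x26 blk=4 s=0: VC-HIT | VC [16, 5]
  [11] addr=0xe9 blk=29 s=1: MISS | VC [16, 5, 17]
  [12] addr=0xe9 blk=29 s=1: L1-HIT | VC [16, 5, 17]
  [13] addr=0x8b blk=17 s=1: VC-HIT | VC [16, 5, 29]

MISSES = 5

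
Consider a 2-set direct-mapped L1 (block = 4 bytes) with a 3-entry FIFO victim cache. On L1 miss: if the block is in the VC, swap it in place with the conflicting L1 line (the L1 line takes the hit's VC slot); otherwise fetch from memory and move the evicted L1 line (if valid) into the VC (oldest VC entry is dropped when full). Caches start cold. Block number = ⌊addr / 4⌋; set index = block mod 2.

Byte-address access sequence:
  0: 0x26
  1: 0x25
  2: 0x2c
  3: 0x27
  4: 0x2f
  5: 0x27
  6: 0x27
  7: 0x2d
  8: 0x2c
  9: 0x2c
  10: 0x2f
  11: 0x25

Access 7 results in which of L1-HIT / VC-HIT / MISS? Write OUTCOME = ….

OUTCOME = VC-HIT

  [0] addr=0x26 blk=9 s=1: MISS | VC []
  [1] addr=0x25 blk=9 s=1: L1-HIT | VC []
  [2] addr=0x2c blk=11 s=1: MISS | VC [9]
  [3] addr=0x27 blk=9 s=1: VC-HIT | VC [11]
  [4] addr=0x2f blk=11 s=1: VC-HIT | VC [9]
  [5] addr=0x27 blk=9 s=1: VC-HIT | VC [11]
  [6] addr=0x27 blk=9 s=1: L1-HIT | VC [11]
  [7] addr=0x2d blk=11 s=1: VC-HIT | VC [9]
  [8] addr=0x2c blk=11 s=1: L1-HIT | VC [9]
  [9] addr=0x2c blk=11 s=1: L1-HIT | VC [9]
  [10] addr=0x2f blk=11 s=1: L1-HIT | VC [9]
  [11] addr=0x25 blk=9 s=1: VC-HIT | VC [11]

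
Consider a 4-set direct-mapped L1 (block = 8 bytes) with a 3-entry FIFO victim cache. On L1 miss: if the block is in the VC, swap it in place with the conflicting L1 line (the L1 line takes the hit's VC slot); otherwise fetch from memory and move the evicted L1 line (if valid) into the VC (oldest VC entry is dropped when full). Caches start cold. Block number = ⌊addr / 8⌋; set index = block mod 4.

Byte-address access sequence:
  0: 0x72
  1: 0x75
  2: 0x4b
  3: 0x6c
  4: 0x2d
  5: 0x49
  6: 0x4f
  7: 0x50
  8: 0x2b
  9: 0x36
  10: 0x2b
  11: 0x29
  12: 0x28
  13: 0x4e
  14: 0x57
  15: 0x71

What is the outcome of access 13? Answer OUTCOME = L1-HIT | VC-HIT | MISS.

0: 0x72 (blk 14, set 2) → MISS  vc=[]
1: 0x75 (blk 14, set 2) → L1-HIT  vc=[]
2: 0x4b (blk 9, set 1) → MISS  vc=[]
3: 0x6c (blk 13, set 1) → MISS  vc=[9]
4: 0x2d (blk 5, set 1) → MISS  vc=[9, 13]
5: 0x49 (blk 9, set 1) → VC-HIT  vc=[5, 13]
6: 0x4f (blk 9, set 1) → L1-HIT  vc=[5, 13]
7: 0x50 (blk 10, set 2) → MISS  vc=[5, 13, 14]
8: 0x2b (blk 5, set 1) → VC-HIT  vc=[9, 13, 14]
9: 0x36 (blk 6, set 2) → MISS  vc=[13, 14, 10]
10: 0x2b (blk 5, set 1) → L1-HIT  vc=[13, 14, 10]
11: 0x29 (blk 5, set 1) → L1-HIT  vc=[13, 14, 10]
12: 0x28 (blk 5, set 1) → L1-HIT  vc=[13, 14, 10]
13: 0x4e (blk 9, set 1) → MISS  vc=[14, 10, 5]
14: 0x57 (blk 10, set 2) → VC-HIT  vc=[14, 6, 5]
15: 0x71 (blk 14, set 2) → VC-HIT  vc=[10, 6, 5]

OUTCOME = MISS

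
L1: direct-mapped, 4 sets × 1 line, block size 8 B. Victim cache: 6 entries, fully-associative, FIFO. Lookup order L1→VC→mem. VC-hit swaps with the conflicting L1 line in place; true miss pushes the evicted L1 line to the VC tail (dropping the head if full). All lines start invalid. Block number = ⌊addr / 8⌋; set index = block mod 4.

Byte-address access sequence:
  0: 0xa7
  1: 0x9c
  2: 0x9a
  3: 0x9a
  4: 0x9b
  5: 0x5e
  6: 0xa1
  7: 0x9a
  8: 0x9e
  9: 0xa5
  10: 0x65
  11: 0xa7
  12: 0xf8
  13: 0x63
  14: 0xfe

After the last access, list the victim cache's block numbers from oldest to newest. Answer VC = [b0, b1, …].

VC = [11, 20, 19]

0: 0xa7 (blk 20, set 0) → MISS  vc=[]
1: 0x9c (blk 19, set 3) → MISS  vc=[]
2: 0x9a (blk 19, set 3) → L1-HIT  vc=[]
3: 0x9a (blk 19, set 3) → L1-HIT  vc=[]
4: 0x9b (blk 19, set 3) → L1-HIT  vc=[]
5: 0x5e (blk 11, set 3) → MISS  vc=[19]
6: 0xa1 (blk 20, set 0) → L1-HIT  vc=[19]
7: 0x9a (blk 19, set 3) → VC-HIT  vc=[11]
8: 0x9e (blk 19, set 3) → L1-HIT  vc=[11]
9: 0xa5 (blk 20, set 0) → L1-HIT  vc=[11]
10: 0x65 (blk 12, set 0) → MISS  vc=[11, 20]
11: 0xa7 (blk 20, set 0) → VC-HIT  vc=[11, 12]
12: 0xf8 (blk 31, set 3) → MISS  vc=[11, 12, 19]
13: 0x63 (blk 12, set 0) → VC-HIT  vc=[11, 20, 19]
14: 0xfe (blk 31, set 3) → L1-HIT  vc=[11, 20, 19]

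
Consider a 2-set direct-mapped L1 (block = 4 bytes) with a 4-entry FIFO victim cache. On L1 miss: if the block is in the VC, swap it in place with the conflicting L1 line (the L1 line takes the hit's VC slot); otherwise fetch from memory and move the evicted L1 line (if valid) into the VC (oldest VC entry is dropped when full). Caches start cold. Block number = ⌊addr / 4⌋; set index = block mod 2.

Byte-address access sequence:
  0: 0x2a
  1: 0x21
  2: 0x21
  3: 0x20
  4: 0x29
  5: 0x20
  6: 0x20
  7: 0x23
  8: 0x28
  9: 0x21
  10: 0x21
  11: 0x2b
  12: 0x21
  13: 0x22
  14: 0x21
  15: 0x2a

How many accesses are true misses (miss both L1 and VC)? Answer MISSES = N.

MISSES = 2

0: 0x2a (blk 10, set 0) → MISS  vc=[]
1: 0x21 (blk 8, set 0) → MISS  vc=[10]
2: 0x21 (blk 8, set 0) → L1-HIT  vc=[10]
3: 0x20 (blk 8, set 0) → L1-HIT  vc=[10]
4: 0x29 (blk 10, set 0) → VC-HIT  vc=[8]
5: 0x20 (blk 8, set 0) → VC-HIT  vc=[10]
6: 0x20 (blk 8, set 0) → L1-HIT  vc=[10]
7: 0x23 (blk 8, set 0) → L1-HIT  vc=[10]
8: 0x28 (blk 10, set 0) → VC-HIT  vc=[8]
9: 0x21 (blk 8, set 0) → VC-HIT  vc=[10]
10: 0x21 (blk 8, set 0) → L1-HIT  vc=[10]
11: 0x2b (blk 10, set 0) → VC-HIT  vc=[8]
12: 0x21 (blk 8, set 0) → VC-HIT  vc=[10]
13: 0x22 (blk 8, set 0) → L1-HIT  vc=[10]
14: 0x21 (blk 8, set 0) → L1-HIT  vc=[10]
15: 0x2a (blk 10, set 0) → VC-HIT  vc=[8]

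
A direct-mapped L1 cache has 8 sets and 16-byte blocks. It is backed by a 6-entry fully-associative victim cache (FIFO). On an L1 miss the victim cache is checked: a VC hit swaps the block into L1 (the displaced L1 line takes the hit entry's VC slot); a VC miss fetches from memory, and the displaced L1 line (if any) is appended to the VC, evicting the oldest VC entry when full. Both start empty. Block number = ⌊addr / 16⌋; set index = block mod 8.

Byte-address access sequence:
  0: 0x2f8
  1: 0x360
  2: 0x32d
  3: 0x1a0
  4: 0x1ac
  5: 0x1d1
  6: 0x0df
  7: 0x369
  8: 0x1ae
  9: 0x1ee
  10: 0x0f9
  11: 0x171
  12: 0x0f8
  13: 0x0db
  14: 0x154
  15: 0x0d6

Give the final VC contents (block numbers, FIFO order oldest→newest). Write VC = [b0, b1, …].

VC = [50, 29, 54, 47, 23, 21]

#0 0x2f8→b47/s7 MISS; vc=[]
#1 0x360→b54/s6 MISS; vc=[]
#2 0x32d→b50/s2 MISS; vc=[]
#3 0x1a0→b26/s2 MISS; vc=[50]
#4 0x1ac→b26/s2 L1-HIT; vc=[50]
#5 0x1d1→b29/s5 MISS; vc=[50]
#6 0xdf→b13/s5 MISS; vc=[50,29]
#7 0x369→b54/s6 L1-HIT; vc=[50,29]
#8 0x1ae→b26/s2 L1-HIT; vc=[50,29]
#9 0x1ee→b30/s6 MISS; vc=[50,29,54]
#10 0xf9→b15/s7 MISS; vc=[50,29,54,47]
#11 0x171→b23/s7 MISS; vc=[50,29,54,47,15]
#12 0xf8→b15/s7 VC-HIT; vc=[50,29,54,47,23]
#13 0xdb→b13/s5 L1-HIT; vc=[50,29,54,47,23]
#14 0x154→b21/s5 MISS; vc=[50,29,54,47,23,13]
#15 0xd6→b13/s5 VC-HIT; vc=[50,29,54,47,23,21]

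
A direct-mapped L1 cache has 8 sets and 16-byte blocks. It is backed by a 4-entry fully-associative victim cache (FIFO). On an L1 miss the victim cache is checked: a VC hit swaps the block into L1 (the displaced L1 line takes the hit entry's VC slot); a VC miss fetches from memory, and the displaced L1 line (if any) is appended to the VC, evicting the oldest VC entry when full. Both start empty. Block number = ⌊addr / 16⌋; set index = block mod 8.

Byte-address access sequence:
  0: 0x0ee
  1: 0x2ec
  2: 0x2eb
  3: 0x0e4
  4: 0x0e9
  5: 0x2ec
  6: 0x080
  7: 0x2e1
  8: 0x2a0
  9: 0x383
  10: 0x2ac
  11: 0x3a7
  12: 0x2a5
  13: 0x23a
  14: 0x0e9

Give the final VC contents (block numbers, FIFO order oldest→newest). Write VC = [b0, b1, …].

VC = [46, 8, 58]

0: 0xee (blk 14, set 6) → MISS  vc=[]
1: 0x2ec (blk 46, set 6) → MISS  vc=[14]
2: 0x2eb (blk 46, set 6) → L1-HIT  vc=[14]
3: 0xe4 (blk 14, set 6) → VC-HIT  vc=[46]
4: 0xe9 (blk 14, set 6) → L1-HIT  vc=[46]
5: 0x2ec (blk 46, set 6) → VC-HIT  vc=[14]
6: 0x80 (blk 8, set 0) → MISS  vc=[14]
7: 0x2e1 (blk 46, set 6) → L1-HIT  vc=[14]
8: 0x2a0 (blk 42, set 2) → MISS  vc=[14]
9: 0x383 (blk 56, set 0) → MISS  vc=[14, 8]
10: 0x2ac (blk 42, set 2) → L1-HIT  vc=[14, 8]
11: 0x3a7 (blk 58, set 2) → MISS  vc=[14, 8, 42]
12: 0x2a5 (blk 42, set 2) → VC-HIT  vc=[14, 8, 58]
13: 0x23a (blk 35, set 3) → MISS  vc=[14, 8, 58]
14: 0xe9 (blk 14, set 6) → VC-HIT  vc=[46, 8, 58]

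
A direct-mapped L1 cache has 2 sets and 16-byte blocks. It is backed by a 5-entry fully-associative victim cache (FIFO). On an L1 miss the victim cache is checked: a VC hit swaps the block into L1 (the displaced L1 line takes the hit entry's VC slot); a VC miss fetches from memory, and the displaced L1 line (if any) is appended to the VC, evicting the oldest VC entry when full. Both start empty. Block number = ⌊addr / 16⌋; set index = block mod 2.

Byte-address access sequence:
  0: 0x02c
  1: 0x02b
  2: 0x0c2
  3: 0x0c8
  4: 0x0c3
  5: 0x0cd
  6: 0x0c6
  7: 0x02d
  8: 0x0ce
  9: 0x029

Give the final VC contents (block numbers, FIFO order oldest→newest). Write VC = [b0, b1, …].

#0 0x2c→b2/s0 MISS; vc=[]
#1 0x2b→b2/s0 L1-HIT; vc=[]
#2 0xc2→b12/s0 MISS; vc=[2]
#3 0xc8→b12/s0 L1-HIT; vc=[2]
#4 0xc3→b12/s0 L1-HIT; vc=[2]
#5 0xcd→b12/s0 L1-HIT; vc=[2]
#6 0xc6→b12/s0 L1-HIT; vc=[2]
#7 0x2d→b2/s0 VC-HIT; vc=[12]
#8 0xce→b12/s0 VC-HIT; vc=[2]
#9 0x29→b2/s0 VC-HIT; vc=[12]

VC = [12]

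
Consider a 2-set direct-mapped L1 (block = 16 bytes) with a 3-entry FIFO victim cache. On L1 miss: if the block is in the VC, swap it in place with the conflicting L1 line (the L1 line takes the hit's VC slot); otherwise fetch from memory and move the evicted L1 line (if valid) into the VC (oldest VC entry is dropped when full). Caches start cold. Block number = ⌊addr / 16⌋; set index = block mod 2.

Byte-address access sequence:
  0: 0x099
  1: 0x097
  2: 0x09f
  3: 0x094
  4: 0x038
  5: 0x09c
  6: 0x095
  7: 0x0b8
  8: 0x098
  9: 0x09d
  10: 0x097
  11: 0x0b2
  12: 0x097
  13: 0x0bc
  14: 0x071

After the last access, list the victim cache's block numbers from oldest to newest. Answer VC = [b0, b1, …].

VC = [3, 9, 11]

#0 0x99→b9/s1 MISS; vc=[]
#1 0x97→b9/s1 L1-HIT; vc=[]
#2 0x9f→b9/s1 L1-HIT; vc=[]
#3 0x94→b9/s1 L1-HIT; vc=[]
#4 0x38→b3/s1 MISS; vc=[9]
#5 0x9c→b9/s1 VC-HIT; vc=[3]
#6 0x95→b9/s1 L1-HIT; vc=[3]
#7 0xb8→b11/s1 MISS; vc=[3,9]
#8 0x98→b9/s1 VC-HIT; vc=[3,11]
#9 0x9d→b9/s1 L1-HIT; vc=[3,11]
#10 0x97→b9/s1 L1-HIT; vc=[3,11]
#11 0xb2→b11/s1 VC-HIT; vc=[3,9]
#12 0x97→b9/s1 VC-HIT; vc=[3,11]
#13 0xbc→b11/s1 VC-HIT; vc=[3,9]
#14 0x71→b7/s1 MISS; vc=[3,9,11]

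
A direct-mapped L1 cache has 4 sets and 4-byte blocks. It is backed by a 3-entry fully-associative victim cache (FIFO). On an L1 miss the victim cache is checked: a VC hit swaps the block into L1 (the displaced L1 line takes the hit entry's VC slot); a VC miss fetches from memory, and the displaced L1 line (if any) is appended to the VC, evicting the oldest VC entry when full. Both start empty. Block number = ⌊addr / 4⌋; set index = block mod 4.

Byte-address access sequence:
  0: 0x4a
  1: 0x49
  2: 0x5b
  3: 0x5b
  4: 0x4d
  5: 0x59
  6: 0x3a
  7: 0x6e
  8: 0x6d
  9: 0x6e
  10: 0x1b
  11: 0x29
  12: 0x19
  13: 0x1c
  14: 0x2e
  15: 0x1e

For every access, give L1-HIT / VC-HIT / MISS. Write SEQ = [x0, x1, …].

SEQ = [MISS, L1-HIT, MISS, L1-HIT, MISS, L1-HIT, MISS, MISS, L1-HIT, L1-HIT, MISS, MISS, VC-HIT, MISS, MISS, VC-HIT]

0: 0x4a (blk 18, set 2) → MISS  vc=[]
1: 0x49 (blk 18, set 2) → L1-HIT  vc=[]
2: 0x5b (blk 22, set 2) → MISS  vc=[18]
3: 0x5b (blk 22, set 2) → L1-HIT  vc=[18]
4: 0x4d (blk 19, set 3) → MISS  vc=[18]
5: 0x59 (blk 22, set 2) → L1-HIT  vc=[18]
6: 0x3a (blk 14, set 2) → MISS  vc=[18, 22]
7: 0x6e (blk 27, set 3) → MISS  vc=[18, 22, 19]
8: 0x6d (blk 27, set 3) → L1-HIT  vc=[18, 22, 19]
9: 0x6e (blk 27, set 3) → L1-HIT  vc=[18, 22, 19]
10: 0x1b (blk 6, set 2) → MISS  vc=[22, 19, 14]
11: 0x29 (blk 10, set 2) → MISS  vc=[19, 14, 6]
12: 0x19 (blk 6, set 2) → VC-HIT  vc=[19, 14, 10]
13: 0x1c (blk 7, set 3) → MISS  vc=[14, 10, 27]
14: 0x2e (blk 11, set 3) → MISS  vc=[10, 27, 7]
15: 0x1e (blk 7, set 3) → VC-HIT  vc=[10, 27, 11]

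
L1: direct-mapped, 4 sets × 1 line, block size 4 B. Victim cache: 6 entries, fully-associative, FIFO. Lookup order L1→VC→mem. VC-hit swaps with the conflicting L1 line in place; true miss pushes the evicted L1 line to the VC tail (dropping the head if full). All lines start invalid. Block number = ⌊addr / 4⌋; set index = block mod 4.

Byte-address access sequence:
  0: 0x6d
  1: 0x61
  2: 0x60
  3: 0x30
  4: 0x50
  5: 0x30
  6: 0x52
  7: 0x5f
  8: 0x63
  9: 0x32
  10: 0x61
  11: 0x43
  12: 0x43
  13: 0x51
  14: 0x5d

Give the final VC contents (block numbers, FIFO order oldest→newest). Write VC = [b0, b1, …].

VC = [16, 12, 27, 24]

  [0] addr=0x6d blk=27 s=3: MISS | VC []
  [1] addr=0x61 blk=24 s=0: MISS | VC []
  [2] addr=0x60 blk=24 s=0: L1-HIT | VC []
  [3] addr=0x30 blk=12 s=0: MISS | VC [24]
  [4] addr=0x50 blk=20 s=0: MISS | VC [24, 12]
  [5] addr=0x30 blk=12 s=0: VC-HIT | VC [24, 20]
  [6] addr=0x52 blk=20 s=0: VC-HIT | VC [24, 12]
  [7] addr=0x5f blk=23 s=3: MISS | VC [24, 12, 27]
  [8] addr=0x63 blk=24 s=0: VC-HIT | VC [20, 12, 27]
  [9] addr=0x32 blk=12 s=0: VC-HIT | VC [20, 24, 27]
  [10] addr=0x61 blk=24 s=0: VC-HIT | VC [20, 12, 27]
  [11] addr=0x43 blk=16 s=0: MISS | VC [20, 12, 27, 24]
  [12] addr=0x43 blk=16 s=0: L1-HIT | VC [20, 12, 27, 24]
  [13] addr=0x51 blk=20 s=0: VC-HIT | VC [16, 12, 27, 24]
  [14] addr=0x5d blk=23 s=3: L1-HIT | VC [16, 12, 27, 24]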